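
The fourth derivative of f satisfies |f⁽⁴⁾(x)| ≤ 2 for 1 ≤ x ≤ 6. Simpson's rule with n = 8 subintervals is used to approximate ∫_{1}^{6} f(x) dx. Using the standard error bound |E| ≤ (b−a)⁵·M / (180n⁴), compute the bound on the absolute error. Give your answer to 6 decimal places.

0.008477

|E| ≤ (5)⁵·2 / (180·8⁴) = 6250/737280 = 0.008477.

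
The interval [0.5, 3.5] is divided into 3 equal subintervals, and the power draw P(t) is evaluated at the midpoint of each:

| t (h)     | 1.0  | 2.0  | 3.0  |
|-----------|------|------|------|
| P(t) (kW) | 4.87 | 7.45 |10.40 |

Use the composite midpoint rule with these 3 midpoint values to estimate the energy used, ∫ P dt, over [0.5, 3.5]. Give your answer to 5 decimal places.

h = 1, n = 3.
h·[y(m₁) + y(m₂) + y(m₃)] = 1·(22.72) = 22.72000.

22.72000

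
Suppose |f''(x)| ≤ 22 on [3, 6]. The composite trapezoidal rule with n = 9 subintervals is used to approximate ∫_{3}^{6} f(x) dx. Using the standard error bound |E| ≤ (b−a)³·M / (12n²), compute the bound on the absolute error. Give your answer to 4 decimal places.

|E| ≤ (3)³·22 / (12·9²) = 594/972 = 0.6111.

0.6111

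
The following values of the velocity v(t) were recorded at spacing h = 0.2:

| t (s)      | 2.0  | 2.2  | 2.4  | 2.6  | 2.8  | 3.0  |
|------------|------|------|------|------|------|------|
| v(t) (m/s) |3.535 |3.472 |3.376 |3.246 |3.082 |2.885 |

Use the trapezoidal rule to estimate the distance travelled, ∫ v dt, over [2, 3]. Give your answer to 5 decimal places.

h = 0.2, n = 5.
(h/2)·[y₀ + 2y₁ + 2y₂ + 2y₃ + 2y₄ + y₅] = 0.1·(32.772) = 3.27720.

3.27720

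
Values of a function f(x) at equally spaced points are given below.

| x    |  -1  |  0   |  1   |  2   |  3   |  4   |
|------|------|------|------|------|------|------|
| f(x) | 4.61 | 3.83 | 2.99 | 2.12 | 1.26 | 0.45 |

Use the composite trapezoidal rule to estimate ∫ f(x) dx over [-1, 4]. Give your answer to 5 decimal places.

12.73000

h = 1, n = 5.
(h/2)·[y₀ + 2y₁ + 2y₂ + 2y₃ + 2y₄ + y₅] = 0.5·(25.46) = 12.73000.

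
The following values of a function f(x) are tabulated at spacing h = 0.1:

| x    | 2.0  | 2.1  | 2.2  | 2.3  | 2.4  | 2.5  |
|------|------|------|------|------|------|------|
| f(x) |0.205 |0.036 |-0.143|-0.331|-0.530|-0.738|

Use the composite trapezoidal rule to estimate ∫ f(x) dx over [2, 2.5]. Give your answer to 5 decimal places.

h = 0.1, n = 5.
(h/2)·[y₀ + 2y₁ + 2y₂ + 2y₃ + 2y₄ + y₅] = 0.05·(-2.469) = -0.12345.

-0.12345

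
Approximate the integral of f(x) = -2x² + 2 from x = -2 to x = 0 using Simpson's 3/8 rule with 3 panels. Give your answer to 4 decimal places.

h = (0 − (-2))/3 = 0.666667.
Nodes x₀,…,x₃ = -2, -1.333333, -0.666667, 0.
f(x) = -2x² + 2: f₀=-6, f₁=-1.555556, f₂=1.111111, f₃=2.
(3h/8)·[f₀ + 3f₁ + 3f₂ + f₃] = 0.25·(-5.333333) = -1.3333.

-1.3333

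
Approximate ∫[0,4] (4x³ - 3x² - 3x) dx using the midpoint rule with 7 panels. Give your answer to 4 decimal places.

165.7143

h = (4 − 0)/7 = 0.571429.
Midpoints m₁,…,m₇ = 0.285714, 0.857143, 1.428571, 2, 2.571429, 3.142857, 3.714286.
f(m₁)=-1.008746, f(m₂)=-2.256560, f(m₃)=1.253644, f(m₄)=14, f(m₅)=40.460641, f(m₆)=85.113703, f(m₇)=152.437318.
h·[f(m₁) + f(m₂) + f(m₃) + f(m₄) + f(m₅) + f(m₆) + f(m₇)] = 0.571429·(290) = 165.7143.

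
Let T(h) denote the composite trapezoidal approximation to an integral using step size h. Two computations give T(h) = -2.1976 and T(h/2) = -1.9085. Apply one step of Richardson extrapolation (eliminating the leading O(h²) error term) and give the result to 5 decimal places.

R = (4·T(h/2) − T(h)) / 3 = (4·(-1.9085) − (-2.1976))/3 = (-5.4364)/3 = -1.81213.

-1.81213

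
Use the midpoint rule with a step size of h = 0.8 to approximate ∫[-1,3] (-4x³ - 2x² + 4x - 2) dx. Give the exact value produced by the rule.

-87.68

h = (3 − (-1))/5 = 0.8.
Midpoints m₁,…,m₅ = -0.6, 0.2, 1, 1.8, 2.6.
f(m₁)=-4.256, f(m₂)=-1.312, f(m₃)=-4, f(m₄)=-24.608, f(m₅)=-75.424.
h·[f(m₁) + f(m₂) + f(m₃) + f(m₄) + f(m₅)] = 0.8·(-109.6) = -87.68.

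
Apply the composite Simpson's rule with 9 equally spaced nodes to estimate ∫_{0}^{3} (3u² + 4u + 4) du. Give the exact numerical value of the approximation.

57

h = (3 − 0)/8 = 0.375.
Nodes u₀,…,u₈ = 0, 0.375, 0.75, 1.125, 1.5, 1.875, 2.25, 2.625, 3.
f(u) = 3u² + 4u + 4: f₀=4, f₁=5.921875, f₂=8.6875, f₃=12.296875, f₄=16.75, f₅=22.046875, f₆=28.1875, f₇=35.171875, f₈=43.
(h/3)·[f₀ + 4f₁ + 2f₂ + 4f₃ + 2f₄ + 4f₅ + 2f₆ + 4f₇ + f₈] = 0.125·(456) = 57.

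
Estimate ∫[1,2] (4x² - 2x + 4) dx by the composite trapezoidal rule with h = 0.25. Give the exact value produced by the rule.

h = (2 − 1)/4 = 0.25.
Nodes x₀,…,x₄ = 1, 1.25, 1.5, 1.75, 2.
f(x) = 4x² - 2x + 4: f₀=6, f₁=7.75, f₂=10, f₃=12.75, f₄=16.
(h/2)·[f₀ + 2f₁ + 2f₂ + 2f₃ + f₄] = 0.125·(83) = 10.375.

10.375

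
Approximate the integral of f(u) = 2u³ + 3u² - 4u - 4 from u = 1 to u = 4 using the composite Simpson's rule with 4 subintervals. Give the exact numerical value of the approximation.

h = (4 − 1)/4 = 0.75.
Nodes u₀,…,u₄ = 1, 1.75, 2.5, 3.25, 4.
f(u) = 2u³ + 3u² - 4u - 4: f₀=-3, f₁=8.90625, f₂=36, f₃=83.34375, f₄=156.
(h/3)·[f₀ + 4f₁ + 2f₂ + 4f₃ + f₄] = 0.25·(594) = 148.5.

148.5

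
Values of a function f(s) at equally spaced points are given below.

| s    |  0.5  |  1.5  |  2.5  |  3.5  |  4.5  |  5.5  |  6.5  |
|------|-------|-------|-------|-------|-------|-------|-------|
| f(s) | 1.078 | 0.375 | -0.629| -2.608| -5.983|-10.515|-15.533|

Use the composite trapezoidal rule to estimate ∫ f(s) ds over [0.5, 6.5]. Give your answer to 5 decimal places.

h = 1, n = 6.
(h/2)·[y₀ + 2y₁ + 2y₂ + 2y₃ + 2y₄ + 2y₅ + y₆] = 0.5·(-53.175) = -26.58750.

-26.58750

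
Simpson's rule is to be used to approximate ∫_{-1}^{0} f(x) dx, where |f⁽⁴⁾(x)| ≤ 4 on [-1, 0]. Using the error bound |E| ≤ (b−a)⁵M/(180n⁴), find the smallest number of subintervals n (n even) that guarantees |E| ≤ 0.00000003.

30

Need 4/(180n⁴) ≤ 0.00000003.
n⁴ ≥ 4/(180·0.00000003) = 740741 ⇒ n ≥ 29.3371, so the smallest even n is 30. (n must be even for Simpson's rule.)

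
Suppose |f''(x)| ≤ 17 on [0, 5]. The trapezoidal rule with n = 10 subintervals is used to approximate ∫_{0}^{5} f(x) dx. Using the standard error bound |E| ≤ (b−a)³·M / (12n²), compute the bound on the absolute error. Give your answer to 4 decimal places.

|E| ≤ (5)³·17 / (12·10²) = 2125/1200 = 1.7708.

1.7708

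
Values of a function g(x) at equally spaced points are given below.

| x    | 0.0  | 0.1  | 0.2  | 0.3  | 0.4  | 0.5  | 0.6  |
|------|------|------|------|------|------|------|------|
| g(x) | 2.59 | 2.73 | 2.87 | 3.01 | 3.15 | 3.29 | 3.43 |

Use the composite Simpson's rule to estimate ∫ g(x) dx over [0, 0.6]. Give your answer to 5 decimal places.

h = 0.1, n = 6.
(h/3)·[y₀ + 4y₁ + 2y₂ + 4y₃ + 2y₄ + 4y₅ + y₆] = 0.033333·(54.18) = 1.80600.

1.80600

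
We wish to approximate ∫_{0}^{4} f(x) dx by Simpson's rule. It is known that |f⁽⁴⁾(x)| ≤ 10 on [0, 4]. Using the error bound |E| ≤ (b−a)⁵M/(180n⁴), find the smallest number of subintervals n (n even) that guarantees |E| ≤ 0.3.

4

Need 10240/(180n⁴) ≤ 0.3.
n⁴ ≥ 10240/(180·0.3) = 189.63 ⇒ n ≥ 3.7109, so the smallest even n is 4. (n must be even for Simpson's rule.)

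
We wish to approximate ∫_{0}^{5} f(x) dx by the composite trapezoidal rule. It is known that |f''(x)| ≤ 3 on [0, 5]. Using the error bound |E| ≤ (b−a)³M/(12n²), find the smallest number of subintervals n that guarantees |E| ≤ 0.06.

Need 375/(12n²) ≤ 0.06.
n² ≥ 375/(12·0.06) = 520.833 ⇒ n ≥ 22.8218, so the smallest n is 23.

23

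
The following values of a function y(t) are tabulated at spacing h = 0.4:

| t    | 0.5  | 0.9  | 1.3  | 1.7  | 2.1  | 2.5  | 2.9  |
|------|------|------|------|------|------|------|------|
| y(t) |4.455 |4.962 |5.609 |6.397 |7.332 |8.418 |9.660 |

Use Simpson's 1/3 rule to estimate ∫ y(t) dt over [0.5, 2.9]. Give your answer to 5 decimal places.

h = 0.4, n = 6.
(h/3)·[y₀ + 4y₁ + 2y₂ + 4y₃ + 2y₄ + 4y₅ + y₆] = 0.133333·(119.105) = 15.88067.

15.88067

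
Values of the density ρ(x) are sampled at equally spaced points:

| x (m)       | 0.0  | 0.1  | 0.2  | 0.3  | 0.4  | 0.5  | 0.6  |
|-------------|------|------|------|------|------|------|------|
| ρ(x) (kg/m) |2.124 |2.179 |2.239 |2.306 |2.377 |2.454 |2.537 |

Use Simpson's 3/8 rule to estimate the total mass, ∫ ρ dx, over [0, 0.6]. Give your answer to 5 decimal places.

h = 0.1, n = 6.
(3h/8)·[y₀ + 3y₁ + 3y₂ + 2y₃ + 3y₄ + 3y₅ + y₆] = 0.0375·(37.020) = 1.38825.

1.38825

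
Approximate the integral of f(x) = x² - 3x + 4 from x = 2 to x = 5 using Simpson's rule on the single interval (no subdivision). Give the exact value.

19.5

S = (b−a)/6 · [f(2) + 4f(3.5) + f(5)] = 0.5·[2 + 4·5.75 + 14] = 19.5.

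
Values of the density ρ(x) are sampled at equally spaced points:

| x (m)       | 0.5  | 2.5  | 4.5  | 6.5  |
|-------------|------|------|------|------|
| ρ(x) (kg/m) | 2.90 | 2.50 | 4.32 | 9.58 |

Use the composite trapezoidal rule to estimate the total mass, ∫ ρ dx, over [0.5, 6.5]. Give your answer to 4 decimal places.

h = 2, n = 3.
(h/2)·[y₀ + 2y₁ + 2y₂ + y₃] = 1·(26.12) = 26.1200.

26.1200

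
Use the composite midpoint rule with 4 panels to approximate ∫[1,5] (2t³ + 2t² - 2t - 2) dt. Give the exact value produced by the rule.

h = (5 − 1)/4 = 1.
Midpoints m₁,…,m₄ = 1.5, 2.5, 3.5, 4.5.
f(m₁)=6.25, f(m₂)=36.75, f(m₃)=101.25, f(m₄)=211.75.
h·[f(m₁) + f(m₂) + f(m₃) + f(m₄)] = 1·(356) = 356.

356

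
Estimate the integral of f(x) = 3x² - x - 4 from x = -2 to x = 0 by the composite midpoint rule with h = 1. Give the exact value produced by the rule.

1.5

h = (0 − (-2))/2 = 1.
Midpoints m₁,…,m₂ = -1.5, -0.5.
f(m₁)=4.25, f(m₂)=-2.75.
h·[f(m₁) + f(m₂)] = 1·(1.5) = 1.5.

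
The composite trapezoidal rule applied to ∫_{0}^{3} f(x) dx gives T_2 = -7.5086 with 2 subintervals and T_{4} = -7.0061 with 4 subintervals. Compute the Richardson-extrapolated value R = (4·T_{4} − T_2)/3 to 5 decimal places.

R = (4·T_{4} − T_2) / 3 = (4·(-7.0061) − (-7.5086))/3 = (-20.5158)/3 = -6.83860.

-6.83860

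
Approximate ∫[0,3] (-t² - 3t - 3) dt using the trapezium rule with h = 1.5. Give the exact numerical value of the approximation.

h = (3 − 0)/2 = 1.5.
Nodes t₀,…,t₂ = 0, 1.5, 3.
f(t) = -t² - 3t - 3: f₀=-3, f₁=-9.75, f₂=-21.
(h/2)·[f₀ + 2f₁ + f₂] = 0.75·(-43.5) = -32.625.

-32.625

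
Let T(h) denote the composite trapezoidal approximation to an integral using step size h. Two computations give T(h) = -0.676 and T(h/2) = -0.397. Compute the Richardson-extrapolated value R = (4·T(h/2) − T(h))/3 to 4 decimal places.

-0.3040

R = (4·T(h/2) − T(h)) / 3 = (4·(-0.397) − (-0.676))/3 = (-0.912)/3 = -0.3040.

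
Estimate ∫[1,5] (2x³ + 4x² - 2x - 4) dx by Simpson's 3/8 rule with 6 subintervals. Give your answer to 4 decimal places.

h = (5 − 1)/6 = 0.666667.
Nodes x₀,…,x₆ = 1, 1.666667, 2.333333, 3, 3.666667, 4.333333, 5.
f(x) = 2x³ + 4x² - 2x - 4: f₀=0, f₁=13.037037, f₂=38.518519, f₃=80, f₄=141.037037, f₅=225.185185, f₆=336.
(3h/8)·[f₀ + 3f₁ + 3f₂ + 2f₃ + 3f₄ + 3f₅ + f₆] = 0.25·(1749.333333) = 437.3333.

437.3333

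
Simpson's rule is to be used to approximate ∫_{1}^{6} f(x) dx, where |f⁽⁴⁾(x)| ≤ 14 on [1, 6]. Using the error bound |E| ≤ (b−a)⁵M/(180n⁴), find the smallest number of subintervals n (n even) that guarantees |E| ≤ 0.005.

16

Need 43750/(180n⁴) ≤ 0.005.
n⁴ ≥ 43750/(180·0.005) = 48611.1 ⇒ n ≥ 14.8485, so the smallest even n is 16. (n must be even for Simpson's rule.)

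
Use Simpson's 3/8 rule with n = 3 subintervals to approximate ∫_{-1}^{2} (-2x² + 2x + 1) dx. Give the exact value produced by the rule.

0

h = (2 − (-1))/3 = 1.
Nodes x₀,…,x₃ = -1, 0, 1, 2.
f(x) = -2x² + 2x + 1: f₀=-3, f₁=1, f₂=1, f₃=-3.
(3h/8)·[f₀ + 3f₁ + 3f₂ + f₃] = 0.375·(0) = 0.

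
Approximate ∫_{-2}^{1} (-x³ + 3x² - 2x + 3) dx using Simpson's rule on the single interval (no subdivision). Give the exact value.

24.75

S = (b−a)/6 · [f(-2) + 4f(-0.5) + f(1)] = 0.5·[27 + 4·4.875 + 3] = 24.75.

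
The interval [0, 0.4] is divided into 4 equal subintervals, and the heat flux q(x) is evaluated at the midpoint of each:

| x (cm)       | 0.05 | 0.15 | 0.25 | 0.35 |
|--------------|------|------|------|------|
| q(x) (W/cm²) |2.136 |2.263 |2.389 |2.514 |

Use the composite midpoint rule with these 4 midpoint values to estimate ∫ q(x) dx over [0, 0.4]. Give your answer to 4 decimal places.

0.9302

h = 0.1, n = 4.
h·[y(m₁) + y(m₂) + y(m₃) + y(m₄)] = 0.1·(9.302) = 0.9302.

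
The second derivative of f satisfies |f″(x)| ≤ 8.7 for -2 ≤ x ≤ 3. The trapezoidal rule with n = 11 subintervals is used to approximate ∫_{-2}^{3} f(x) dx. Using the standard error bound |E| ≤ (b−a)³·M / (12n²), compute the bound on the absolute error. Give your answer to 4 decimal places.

0.7490

|E| ≤ (5)³·8.7 / (12·11²) = 1087.5/1452 = 0.7490.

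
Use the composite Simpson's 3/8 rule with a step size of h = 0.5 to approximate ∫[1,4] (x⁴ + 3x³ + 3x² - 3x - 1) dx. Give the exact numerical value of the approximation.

h = (4 − 1)/6 = 0.5.
Nodes x₀,…,x₆ = 1, 1.5, 2, 2.5, 3, 3.5, 4.
f(x) = x⁴ + 3x³ + 3x² - 3x - 1: f₀=3, f₁=16.4375, f₂=45, f₃=96.1875, f₄=179, f₅=303.9375, f₆=483.
(3h/8)·[f₀ + 3f₁ + 3f₂ + 2f₃ + 3f₄ + 3f₅ + f₆] = 0.1875·(2311.5) = 433.40625.

433.40625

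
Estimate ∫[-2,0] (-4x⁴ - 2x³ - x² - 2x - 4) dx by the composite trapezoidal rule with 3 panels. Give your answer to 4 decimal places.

h = (0 − (-2))/3 = 0.666667.
Nodes x₀,…,x₃ = -2, -1.333333, -0.666667, 0.
f(x) = -4x⁴ - 2x³ - x² - 2x - 4: f₀=-52, f₁=-11.012346, f₂=-3.308642, f₃=-4.
(h/2)·[f₀ + 2f₁ + 2f₂ + f₃] = 0.333333·(-84.641975) = -28.2140.

-28.2140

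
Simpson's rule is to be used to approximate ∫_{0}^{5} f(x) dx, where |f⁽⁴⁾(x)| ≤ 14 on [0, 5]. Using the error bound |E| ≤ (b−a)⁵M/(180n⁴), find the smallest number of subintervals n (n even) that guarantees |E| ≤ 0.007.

Need 43750/(180n⁴) ≤ 0.007.
n⁴ ≥ 43750/(180·0.007) = 34722.2 ⇒ n ≥ 13.6506, so the smallest even n is 14. (n must be even for Simpson's rule.)

14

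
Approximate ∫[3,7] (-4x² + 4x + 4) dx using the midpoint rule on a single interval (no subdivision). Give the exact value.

M = (b−a)·f(5) = 4·(-76) = -304.

-304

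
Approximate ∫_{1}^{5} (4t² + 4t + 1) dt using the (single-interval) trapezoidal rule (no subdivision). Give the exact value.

260

T = (b−a)/2 · [f(1) + f(5)] = 2·[9 + 121] = 260.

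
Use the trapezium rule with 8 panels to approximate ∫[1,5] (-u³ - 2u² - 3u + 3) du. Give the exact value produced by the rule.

-264.5

h = (5 − 1)/8 = 0.5.
Nodes u₀,…,u₈ = 1, 1.5, 2, 2.5, 3, 3.5, 4, 4.5, 5.
f(u) = -u³ - 2u² - 3u + 3: f₀=-3, f₁=-9.375, f₂=-19, f₃=-32.625, f₄=-51, f₅=-74.875, f₆=-105, f₇=-142.125, f₈=-187.
(h/2)·[f₀ + 2f₁ + 2f₂ + 2f₃ + 2f₄ + 2f₅ + 2f₆ + 2f₇ + f₈] = 0.25·(-1058) = -264.5.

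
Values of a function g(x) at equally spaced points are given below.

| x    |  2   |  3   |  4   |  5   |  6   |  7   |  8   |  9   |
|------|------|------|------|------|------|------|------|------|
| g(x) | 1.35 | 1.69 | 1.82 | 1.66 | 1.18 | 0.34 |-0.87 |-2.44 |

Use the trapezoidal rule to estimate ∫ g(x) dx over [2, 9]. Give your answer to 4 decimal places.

5.2750

h = 1, n = 7.
(h/2)·[y₀ + 2y₁ + 2y₂ + 2y₃ + 2y₄ + 2y₅ + 2y₆ + y₇] = 0.5·(10.55) = 5.2750.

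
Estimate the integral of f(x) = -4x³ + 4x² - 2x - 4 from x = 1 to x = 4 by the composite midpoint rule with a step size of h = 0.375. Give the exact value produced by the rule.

-197.0859375

h = (4 − 1)/8 = 0.375.
Midpoints m₁,…,m₈ = 1.1875, 1.5625, 1.9375, 2.3125, 2.6875, 3.0625, 3.4375, 3.8125.
f(m₁)=-7.4326171875, f(m₂)=-12.6181640625, f(m₃)=-21.9521484375, f(m₄)=-36.7001953125, f(m₅)=-58.1279296875, f(m₆)=-87.5009765625, f(m₇)=-126.0849609375, f(m₈)=-175.1455078125.
h·[f(m₁) + f(m₂) + f(m₃) + f(m₄) + f(m₅) + f(m₆) + f(m₇) + f(m₈)] = 0.375·(-525.5625) = -197.0859375.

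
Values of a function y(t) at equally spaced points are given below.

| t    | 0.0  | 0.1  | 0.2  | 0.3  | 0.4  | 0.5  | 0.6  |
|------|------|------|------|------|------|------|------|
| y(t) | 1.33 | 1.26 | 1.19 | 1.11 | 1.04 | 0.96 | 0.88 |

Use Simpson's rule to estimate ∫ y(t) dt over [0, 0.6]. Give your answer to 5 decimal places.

0.66633

h = 0.1, n = 6.
(h/3)·[y₀ + 4y₁ + 2y₂ + 4y₃ + 2y₄ + 4y₅ + y₆] = 0.033333·(19.99) = 0.66633.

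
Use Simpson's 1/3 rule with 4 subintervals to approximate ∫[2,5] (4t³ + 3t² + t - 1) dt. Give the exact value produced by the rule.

733.5

h = (5 − 2)/4 = 0.75.
Nodes t₀,…,t₄ = 2, 2.75, 3.5, 4.25, 5.
f(t) = 4t³ + 3t² + t - 1: f₀=45, f₁=107.625, f₂=210.75, f₃=364.5, f₄=579.
(h/3)·[f₀ + 4f₁ + 2f₂ + 4f₃ + f₄] = 0.25·(2934) = 733.5.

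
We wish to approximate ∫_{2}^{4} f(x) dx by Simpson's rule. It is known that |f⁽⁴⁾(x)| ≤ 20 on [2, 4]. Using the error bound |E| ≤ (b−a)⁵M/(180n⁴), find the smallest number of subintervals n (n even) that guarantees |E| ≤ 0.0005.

10

Need 640/(180n⁴) ≤ 0.0005.
n⁴ ≥ 640/(180·0.0005) = 7111.11 ⇒ n ≥ 9.1830, so the smallest even n is 10. (n must be even for Simpson's rule.)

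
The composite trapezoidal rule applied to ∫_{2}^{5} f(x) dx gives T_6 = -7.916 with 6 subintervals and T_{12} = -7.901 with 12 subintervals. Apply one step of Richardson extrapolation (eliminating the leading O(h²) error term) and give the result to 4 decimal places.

R = (4·T_{12} − T_6) / 3 = (4·(-7.901) − (-7.916))/3 = (-23.688)/3 = -7.8960.

-7.8960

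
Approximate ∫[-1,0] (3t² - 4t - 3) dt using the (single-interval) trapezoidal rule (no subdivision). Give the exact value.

0.5

T = (b−a)/2 · [f(-1) + f(0)] = 0.5·[4 + (-3)] = 0.5.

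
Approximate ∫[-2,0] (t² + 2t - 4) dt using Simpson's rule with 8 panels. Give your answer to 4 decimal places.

h = (0 − (-2))/8 = 0.25.
Nodes t₀,…,t₈ = -2, -1.75, -1.5, -1.25, -1, -0.75, -0.5, -0.25, 0.
f(t) = t² + 2t - 4: f₀=-4, f₁=-4.4375, f₂=-4.75, f₃=-4.9375, f₄=-5, f₅=-4.9375, f₆=-4.75, f₇=-4.4375, f₈=-4.
(h/3)·[f₀ + 4f₁ + 2f₂ + 4f₃ + 2f₄ + 4f₅ + 2f₆ + 4f₇ + f₈] = 0.083333·(-112) = -9.3333.

-9.3333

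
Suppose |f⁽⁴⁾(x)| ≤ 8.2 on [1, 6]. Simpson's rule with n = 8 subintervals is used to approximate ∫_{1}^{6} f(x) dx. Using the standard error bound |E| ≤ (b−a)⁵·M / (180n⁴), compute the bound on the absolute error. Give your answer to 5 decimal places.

0.03476

|E| ≤ (5)⁵·8.2 / (180·8⁴) = 25625/737280 = 0.03476.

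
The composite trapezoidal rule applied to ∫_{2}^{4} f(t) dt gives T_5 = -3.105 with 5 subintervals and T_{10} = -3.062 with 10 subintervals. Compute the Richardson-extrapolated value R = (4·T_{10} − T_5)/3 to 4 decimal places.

R = (4·T_{10} − T_5) / 3 = (4·(-3.062) − (-3.105))/3 = (-9.143)/3 = -3.0477.

-3.0477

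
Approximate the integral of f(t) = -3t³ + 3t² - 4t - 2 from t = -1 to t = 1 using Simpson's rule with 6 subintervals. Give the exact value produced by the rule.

-2

h = (1 − (-1))/6 = 0.333333.
Nodes t₀,…,t₆ = -1, -0.666667, -0.333333, 0, 0.333333, 0.666667, 1.
f(t) = -3t³ + 3t² - 4t - 2: f₀=8, f₁=2.888889, f₂=-0.222222, f₃=-2, f₄=-3.111111, f₅=-4.222222, f₆=-6.
(h/3)·[f₀ + 4f₁ + 2f₂ + 4f₃ + 2f₄ + 4f₅ + f₆] = 0.111111·(-18) = -2.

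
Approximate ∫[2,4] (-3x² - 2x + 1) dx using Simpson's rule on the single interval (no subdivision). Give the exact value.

S = (b−a)/6 · [f(2) + 4f(3) + f(4)] = 0.333333·[(-15) + 4·(-32) + (-55)] = -66.

-66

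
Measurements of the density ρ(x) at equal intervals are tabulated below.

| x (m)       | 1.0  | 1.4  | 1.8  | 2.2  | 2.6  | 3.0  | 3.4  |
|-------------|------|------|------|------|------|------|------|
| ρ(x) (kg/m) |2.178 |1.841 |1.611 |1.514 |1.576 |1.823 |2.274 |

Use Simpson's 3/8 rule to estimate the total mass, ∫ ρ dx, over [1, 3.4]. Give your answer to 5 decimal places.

4.20495

h = 0.4, n = 6.
(3h/8)·[y₀ + 3y₁ + 3y₂ + 2y₃ + 3y₄ + 3y₅ + y₆] = 0.15·(28.033) = 4.20495.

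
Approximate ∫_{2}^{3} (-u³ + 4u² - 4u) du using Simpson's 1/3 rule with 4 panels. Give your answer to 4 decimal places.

h = (3 − 2)/4 = 0.25.
Nodes u₀,…,u₄ = 2, 2.25, 2.5, 2.75, 3.
f(u) = -u³ + 4u² - 4u: f₀=0, f₁=-0.140625, f₂=-0.625, f₃=-1.546875, f₄=-3.
(h/3)·[f₀ + 4f₁ + 2f₂ + 4f₃ + f₄] = 0.083333·(-11) = -0.9167.

-0.9167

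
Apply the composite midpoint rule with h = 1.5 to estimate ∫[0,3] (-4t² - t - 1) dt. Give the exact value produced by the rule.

h = (3 − 0)/2 = 1.5.
Midpoints m₁,…,m₂ = 0.75, 2.25.
f(m₁)=-4, f(m₂)=-23.5.
h·[f(m₁) + f(m₂)] = 1.5·(-27.5) = -41.25.

-41.25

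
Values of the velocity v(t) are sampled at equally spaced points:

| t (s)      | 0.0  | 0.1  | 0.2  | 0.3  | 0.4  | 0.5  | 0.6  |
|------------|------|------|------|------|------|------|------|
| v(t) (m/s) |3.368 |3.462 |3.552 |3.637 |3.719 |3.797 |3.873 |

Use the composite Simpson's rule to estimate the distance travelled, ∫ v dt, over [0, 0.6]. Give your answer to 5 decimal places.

2.17890

h = 0.1, n = 6.
(h/3)·[y₀ + 4y₁ + 2y₂ + 4y₃ + 2y₄ + 4y₅ + y₆] = 0.033333·(65.367) = 2.17890.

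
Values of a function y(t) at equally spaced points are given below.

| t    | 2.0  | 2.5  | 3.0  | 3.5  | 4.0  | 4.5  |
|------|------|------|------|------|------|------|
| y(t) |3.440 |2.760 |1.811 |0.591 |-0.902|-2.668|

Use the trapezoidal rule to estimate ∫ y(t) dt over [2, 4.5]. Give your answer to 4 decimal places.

2.3230

h = 0.5, n = 5.
(h/2)·[y₀ + 2y₁ + 2y₂ + 2y₃ + 2y₄ + y₅] = 0.25·(9.292) = 2.3230.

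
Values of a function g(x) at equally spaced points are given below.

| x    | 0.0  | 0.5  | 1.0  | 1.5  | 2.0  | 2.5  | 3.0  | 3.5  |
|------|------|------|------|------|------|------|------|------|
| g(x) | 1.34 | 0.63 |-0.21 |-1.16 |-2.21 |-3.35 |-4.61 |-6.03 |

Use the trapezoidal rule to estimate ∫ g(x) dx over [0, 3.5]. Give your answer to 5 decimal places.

-6.62750

h = 0.5, n = 7.
(h/2)·[y₀ + 2y₁ + 2y₂ + 2y₃ + 2y₄ + 2y₅ + 2y₆ + y₇] = 0.25·(-26.51) = -6.62750.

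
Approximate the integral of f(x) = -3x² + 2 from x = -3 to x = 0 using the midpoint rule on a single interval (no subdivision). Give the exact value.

-14.25

M = (b−a)·f(-1.5) = 3·(-4.75) = -14.25.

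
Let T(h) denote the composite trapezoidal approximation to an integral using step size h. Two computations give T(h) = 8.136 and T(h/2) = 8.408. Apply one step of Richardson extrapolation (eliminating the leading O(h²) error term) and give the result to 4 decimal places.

R = (4·T(h/2) − T(h)) / 3 = (4·8.408 − 8.136)/3 = (25.496)/3 = 8.4987.

8.4987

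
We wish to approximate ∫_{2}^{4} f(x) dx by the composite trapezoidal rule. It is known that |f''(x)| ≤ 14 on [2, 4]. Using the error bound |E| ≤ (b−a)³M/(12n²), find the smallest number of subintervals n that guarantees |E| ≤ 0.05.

14

Need 112/(12n²) ≤ 0.05.
n² ≥ 112/(12·0.05) = 186.667 ⇒ n ≥ 13.6626, so the smallest n is 14.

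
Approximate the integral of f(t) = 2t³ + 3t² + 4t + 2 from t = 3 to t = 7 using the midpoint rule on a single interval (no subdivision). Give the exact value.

M = (b−a)·f(5) = 4·(347) = 1388.

1388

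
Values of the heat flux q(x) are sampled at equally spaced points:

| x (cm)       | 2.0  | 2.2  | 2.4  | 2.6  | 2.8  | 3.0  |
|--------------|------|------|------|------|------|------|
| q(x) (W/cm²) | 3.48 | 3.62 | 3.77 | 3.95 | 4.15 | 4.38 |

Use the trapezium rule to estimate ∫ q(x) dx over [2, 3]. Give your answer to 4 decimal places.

h = 0.2, n = 5.
(h/2)·[y₀ + 2y₁ + 2y₂ + 2y₃ + 2y₄ + y₅] = 0.1·(38.84) = 3.8840.

3.8840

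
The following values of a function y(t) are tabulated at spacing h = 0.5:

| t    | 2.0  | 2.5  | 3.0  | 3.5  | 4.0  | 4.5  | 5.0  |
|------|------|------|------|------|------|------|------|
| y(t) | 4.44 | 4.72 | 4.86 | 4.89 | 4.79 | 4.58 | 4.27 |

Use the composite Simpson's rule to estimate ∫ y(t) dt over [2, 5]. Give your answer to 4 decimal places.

14.1283

h = 0.5, n = 6.
(h/3)·[y₀ + 4y₁ + 2y₂ + 4y₃ + 2y₄ + 4y₅ + y₆] = 0.166667·(84.77) = 14.1283.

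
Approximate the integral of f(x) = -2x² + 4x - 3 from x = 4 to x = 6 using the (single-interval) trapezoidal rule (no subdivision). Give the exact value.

T = (b−a)/2 · [f(4) + f(6)] = 1·[(-19) + (-51)] = -70.

-70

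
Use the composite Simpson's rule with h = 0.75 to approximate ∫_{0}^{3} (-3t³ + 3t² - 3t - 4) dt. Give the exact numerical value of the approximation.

h = (3 − 0)/4 = 0.75.
Nodes t₀,…,t₄ = 0, 0.75, 1.5, 2.25, 3.
f(t) = -3t³ + 3t² - 3t - 4: f₀=-4, f₁=-5.828125, f₂=-11.875, f₃=-29.734375, f₄=-67.
(h/3)·[f₀ + 4f₁ + 2f₂ + 4f₃ + f₄] = 0.25·(-237) = -59.25.

-59.25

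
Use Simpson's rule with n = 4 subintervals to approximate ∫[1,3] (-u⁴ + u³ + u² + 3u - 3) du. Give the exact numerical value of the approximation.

-13.75

h = (3 − 1)/4 = 0.5.
Nodes u₀,…,u₄ = 1, 1.5, 2, 2.5, 3.
f(u) = -u⁴ + u³ + u² + 3u - 3: f₀=1, f₁=2.0625, f₂=-1, f₃=-12.6875, f₄=-39.
(h/3)·[f₀ + 4f₁ + 2f₂ + 4f₃ + f₄] = 0.166667·(-82.5) = -13.75.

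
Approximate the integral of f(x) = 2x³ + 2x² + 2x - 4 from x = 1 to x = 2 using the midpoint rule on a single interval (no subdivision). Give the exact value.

M = (b−a)·f(1.5) = 1·(10.25) = 10.25.

10.25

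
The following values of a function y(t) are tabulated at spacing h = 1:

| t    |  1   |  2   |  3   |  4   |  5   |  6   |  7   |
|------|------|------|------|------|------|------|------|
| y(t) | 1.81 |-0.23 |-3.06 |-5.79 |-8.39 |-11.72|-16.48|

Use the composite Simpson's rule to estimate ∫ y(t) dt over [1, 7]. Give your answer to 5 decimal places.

-36.17667

h = 1, n = 6.
(h/3)·[y₀ + 4y₁ + 2y₂ + 4y₃ + 2y₄ + 4y₅ + y₆] = 0.333333·(-108.53) = -36.17667.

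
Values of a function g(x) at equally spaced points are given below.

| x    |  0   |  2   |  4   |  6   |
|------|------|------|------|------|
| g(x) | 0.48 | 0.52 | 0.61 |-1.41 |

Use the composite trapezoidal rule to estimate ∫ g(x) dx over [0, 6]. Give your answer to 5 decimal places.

h = 2, n = 3.
(h/2)·[y₀ + 2y₁ + 2y₂ + y₃] = 1·(1.33) = 1.33000.

1.33000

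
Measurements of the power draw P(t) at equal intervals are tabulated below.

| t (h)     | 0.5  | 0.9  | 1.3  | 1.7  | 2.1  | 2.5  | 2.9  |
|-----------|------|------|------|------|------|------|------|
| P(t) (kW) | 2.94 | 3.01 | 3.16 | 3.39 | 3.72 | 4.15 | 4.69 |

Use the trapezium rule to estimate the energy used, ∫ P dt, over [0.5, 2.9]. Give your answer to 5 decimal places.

h = 0.4, n = 6.
(h/2)·[y₀ + 2y₁ + 2y₂ + 2y₃ + 2y₄ + 2y₅ + y₆] = 0.2·(42.49) = 8.49800.

8.49800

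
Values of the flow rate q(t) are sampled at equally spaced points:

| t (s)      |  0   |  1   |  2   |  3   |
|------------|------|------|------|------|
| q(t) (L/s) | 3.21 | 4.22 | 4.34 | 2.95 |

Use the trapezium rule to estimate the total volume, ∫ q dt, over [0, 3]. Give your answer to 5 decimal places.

h = 1, n = 3.
(h/2)·[y₀ + 2y₁ + 2y₂ + y₃] = 0.5·(23.28) = 11.64000.

11.64000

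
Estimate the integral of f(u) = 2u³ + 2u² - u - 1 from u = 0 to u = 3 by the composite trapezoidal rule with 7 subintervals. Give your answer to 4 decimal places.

52.0102

h = (3 − 0)/7 = 0.428571.
Nodes u₀,…,u₇ = 0, 0.428571, 0.857143, 1.285714, 1.714286, 2.142857, 2.571429, 3.
f(u) = 2u³ + 2u² - u - 1: f₀=-1, f₁=-0.903790, f₂=0.871720, f₃=5.271137, f₄=13.239067, f₅=25.720117, f₆=43.658892, f₇=68.
(h/2)·[f₀ + 2f₁ + 2f₂ + 2f₃ + 2f₄ + 2f₅ + 2f₆ + f₇] = 0.214286·(242.714286) = 52.0102.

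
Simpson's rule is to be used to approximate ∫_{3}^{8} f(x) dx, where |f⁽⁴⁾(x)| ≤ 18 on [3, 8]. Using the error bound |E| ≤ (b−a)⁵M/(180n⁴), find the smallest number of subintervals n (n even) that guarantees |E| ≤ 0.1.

8

Need 56250/(180n⁴) ≤ 0.1.
n⁴ ≥ 56250/(180·0.1) = 3125 ⇒ n ≥ 7.4767, so the smallest even n is 8. (n must be even for Simpson's rule.)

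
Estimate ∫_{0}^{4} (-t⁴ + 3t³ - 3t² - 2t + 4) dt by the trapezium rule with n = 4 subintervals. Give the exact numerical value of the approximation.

-88

h = (4 − 0)/4 = 1.
Nodes t₀,…,t₄ = 0, 1, 2, 3, 4.
f(t) = -t⁴ + 3t³ - 3t² - 2t + 4: f₀=4, f₁=1, f₂=-4, f₃=-29, f₄=-116.
(h/2)·[f₀ + 2f₁ + 2f₂ + 2f₃ + f₄] = 0.5·(-176) = -88.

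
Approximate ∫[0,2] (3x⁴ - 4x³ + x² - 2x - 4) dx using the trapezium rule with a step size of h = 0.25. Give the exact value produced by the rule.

-5.86328125

h = (2 − 0)/8 = 0.25.
Nodes x₀,…,x₈ = 0, 0.25, 0.5, 0.75, 1, 1.25, 1.5, 1.75, 2.
f(x) = 3x⁴ - 4x³ + x² - 2x - 4: f₀=-4, f₁=-4.48828125, f₂=-5.0625, f₃=-5.67578125, f₄=-6, f₅=-5.42578125, f₆=-3.0625, f₇=2.26171875, f₈=12.
(h/2)·[f₀ + 2f₁ + 2f₂ + 2f₃ + 2f₄ + 2f₅ + 2f₆ + 2f₇ + f₈] = 0.125·(-46.90625) = -5.86328125.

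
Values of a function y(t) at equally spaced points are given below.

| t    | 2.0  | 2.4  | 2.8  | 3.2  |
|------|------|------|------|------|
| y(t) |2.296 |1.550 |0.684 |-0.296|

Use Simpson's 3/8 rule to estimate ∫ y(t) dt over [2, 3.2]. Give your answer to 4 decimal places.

1.3053

h = 0.4, n = 3.
(3h/8)·[y₀ + 3y₁ + 3y₂ + y₃] = 0.15·(8.702) = 1.3053.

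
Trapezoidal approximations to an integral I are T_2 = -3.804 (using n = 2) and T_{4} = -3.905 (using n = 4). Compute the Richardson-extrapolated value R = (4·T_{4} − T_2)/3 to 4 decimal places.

-3.9387

R = (4·T_{4} − T_2) / 3 = (4·(-3.905) − (-3.804))/3 = (-11.816)/3 = -3.9387.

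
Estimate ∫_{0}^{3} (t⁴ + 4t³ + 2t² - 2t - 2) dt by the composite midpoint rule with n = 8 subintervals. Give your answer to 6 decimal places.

131.265793

h = (3 − 0)/8 = 0.375.
Midpoints m₁,…,m₈ = 0.1875, 0.5625, 0.9375, 1.3125, 1.6875, 2.0625, 2.4375, 2.8125.
f(m₁)=-2.2770843505859375, f(m₂)=-1.6801605224609375, f(m₃)=1.9511871337890625, f(m₄)=10.8318023681640625, f(m₅)=27.6511383056640625, f(m₆)=55.5732574462890625, f(m₇)=98.2368316650390625, f(m₈)=159.7551422119140625.
h·[f(m₁) + f(m₂) + f(m₃) + f(m₄) + f(m₅) + f(m₆) + f(m₇) + f(m₈)] = 0.375·(350.0421142578125) = 131.265793.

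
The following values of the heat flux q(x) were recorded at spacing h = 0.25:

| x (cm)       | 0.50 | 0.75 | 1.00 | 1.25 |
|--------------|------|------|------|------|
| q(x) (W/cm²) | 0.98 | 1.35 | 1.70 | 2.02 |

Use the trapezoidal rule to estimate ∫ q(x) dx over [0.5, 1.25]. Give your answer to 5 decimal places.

1.13750

h = 0.25, n = 3.
(h/2)·[y₀ + 2y₁ + 2y₂ + y₃] = 0.125·(9.10) = 1.13750.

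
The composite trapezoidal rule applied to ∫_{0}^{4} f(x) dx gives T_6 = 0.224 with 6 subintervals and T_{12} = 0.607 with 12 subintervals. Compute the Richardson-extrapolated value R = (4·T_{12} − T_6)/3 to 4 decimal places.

R = (4·T_{12} − T_6) / 3 = (4·0.607 − 0.224)/3 = (2.204)/3 = 0.7347.

0.7347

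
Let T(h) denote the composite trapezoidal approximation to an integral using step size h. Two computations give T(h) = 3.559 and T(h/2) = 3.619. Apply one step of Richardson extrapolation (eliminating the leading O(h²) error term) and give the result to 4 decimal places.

R = (4·T(h/2) − T(h)) / 3 = (4·3.619 − 3.559)/3 = (10.917)/3 = 3.6390.

3.6390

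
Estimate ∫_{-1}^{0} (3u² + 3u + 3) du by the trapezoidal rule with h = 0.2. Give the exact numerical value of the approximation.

h = (0 − (-1))/5 = 0.2.
Nodes u₀,…,u₅ = -1, -0.8, -0.6, -0.4, -0.2, 0.
f(u) = 3u² + 3u + 3: f₀=3, f₁=2.52, f₂=2.28, f₃=2.28, f₄=2.52, f₅=3.
(h/2)·[f₀ + 2f₁ + 2f₂ + 2f₃ + 2f₄ + f₅] = 0.1·(25.2) = 2.52.

2.52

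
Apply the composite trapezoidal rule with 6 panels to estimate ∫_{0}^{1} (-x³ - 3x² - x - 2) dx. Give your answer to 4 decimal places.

-3.7708

h = (1 − 0)/6 = 0.166667.
Nodes x₀,…,x₆ = 0, 0.166667, 0.333333, 0.5, 0.666667, 0.833333, 1.
f(x) = -x³ - 3x² - x - 2: f₀=-2, f₁=-2.254630, f₂=-2.703704, f₃=-3.375, f₄=-4.296296, f₅=-5.495370, f₆=-7.
(h/2)·[f₀ + 2f₁ + 2f₂ + 2f₃ + 2f₄ + 2f₅ + f₆] = 0.083333·(-45.25) = -3.7708.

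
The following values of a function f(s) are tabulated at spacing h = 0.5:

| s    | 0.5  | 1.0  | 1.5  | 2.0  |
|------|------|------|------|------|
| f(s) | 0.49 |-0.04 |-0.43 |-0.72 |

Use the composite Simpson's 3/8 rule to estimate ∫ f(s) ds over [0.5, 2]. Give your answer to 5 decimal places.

h = 0.5, n = 3.
(3h/8)·[y₀ + 3y₁ + 3y₂ + y₃] = 0.1875·(-1.64) = -0.30750.

-0.30750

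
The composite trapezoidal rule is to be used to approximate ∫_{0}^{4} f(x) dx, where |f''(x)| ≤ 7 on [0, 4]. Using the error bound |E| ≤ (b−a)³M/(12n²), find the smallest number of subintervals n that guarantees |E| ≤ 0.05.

Need 448/(12n²) ≤ 0.05.
n² ≥ 448/(12·0.05) = 746.667 ⇒ n ≥ 27.3252, so the smallest n is 28.

28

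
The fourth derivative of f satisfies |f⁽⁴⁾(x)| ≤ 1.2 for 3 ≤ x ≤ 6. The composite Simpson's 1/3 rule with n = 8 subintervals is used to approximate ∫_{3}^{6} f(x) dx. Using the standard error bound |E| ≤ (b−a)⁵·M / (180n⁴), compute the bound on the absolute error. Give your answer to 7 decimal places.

0.0003955

|E| ≤ (3)⁵·1.2 / (180·8⁴) = 291.6/737280 = 0.0003955.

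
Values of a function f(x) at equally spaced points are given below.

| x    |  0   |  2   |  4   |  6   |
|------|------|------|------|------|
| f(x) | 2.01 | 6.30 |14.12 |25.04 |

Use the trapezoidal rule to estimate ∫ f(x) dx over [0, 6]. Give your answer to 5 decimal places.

67.89000

h = 2, n = 3.
(h/2)·[y₀ + 2y₁ + 2y₂ + y₃] = 1·(67.89) = 67.89000.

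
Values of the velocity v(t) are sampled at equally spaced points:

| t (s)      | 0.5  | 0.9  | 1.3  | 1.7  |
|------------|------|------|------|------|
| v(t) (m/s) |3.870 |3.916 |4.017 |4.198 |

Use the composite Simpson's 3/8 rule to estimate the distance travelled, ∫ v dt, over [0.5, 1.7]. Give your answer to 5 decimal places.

h = 0.4, n = 3.
(3h/8)·[y₀ + 3y₁ + 3y₂ + y₃] = 0.15·(31.867) = 4.78005.

4.78005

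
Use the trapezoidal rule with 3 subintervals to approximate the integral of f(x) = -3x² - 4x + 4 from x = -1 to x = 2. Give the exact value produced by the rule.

-4.5

h = (2 − (-1))/3 = 1.
Nodes x₀,…,x₃ = -1, 0, 1, 2.
f(x) = -3x² - 4x + 4: f₀=5, f₁=4, f₂=-3, f₃=-16.
(h/2)·[f₀ + 2f₁ + 2f₂ + f₃] = 0.5·(-9) = -4.5.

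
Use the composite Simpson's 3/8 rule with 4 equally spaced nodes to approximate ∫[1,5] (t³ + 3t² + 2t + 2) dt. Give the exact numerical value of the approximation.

h = (5 − 1)/3 = 1.333333.
Nodes t₀,…,t₃ = 1, 2.333333, 3.666667, 5.
f(t) = t³ + 3t² + 2t + 2: f₀=8, f₁=35.703704, f₂=98.962963, f₃=212.
(3h/8)·[f₀ + 3f₁ + 3f₂ + f₃] = 0.5·(624) = 312.

312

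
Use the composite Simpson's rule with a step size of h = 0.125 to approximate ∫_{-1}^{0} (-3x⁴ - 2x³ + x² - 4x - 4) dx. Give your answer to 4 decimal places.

h = (0 − (-1))/8 = 0.125.
Nodes x₀,…,x₈ = -1, -0.875, -0.75, -0.625, -0.5, -0.375, -0.25, -0.125, 0.
f(x) = -3x⁴ - 2x³ + x² - 4x - 4: f₀=0, f₁=-0.153076171875, f₂=-0.54296875, f₃=-1.078857421875, f₄=-1.6875, f₅=-2.313232421875, f₆=-2.91796875, f₇=-3.481201171875, f₈=-4.
(h/3)·[f₀ + 4f₁ + 2f₂ + 4f₃ + 2f₄ + 4f₅ + 2f₆ + 4f₇ + f₈] = 0.041667·(-42.40234375) = -1.7668.

-1.7668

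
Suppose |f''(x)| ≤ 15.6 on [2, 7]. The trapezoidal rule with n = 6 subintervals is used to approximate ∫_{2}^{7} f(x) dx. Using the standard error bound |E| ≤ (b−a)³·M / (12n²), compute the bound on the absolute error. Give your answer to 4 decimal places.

|E| ≤ (5)³·15.6 / (12·6²) = 1950/432 = 4.5139.

4.5139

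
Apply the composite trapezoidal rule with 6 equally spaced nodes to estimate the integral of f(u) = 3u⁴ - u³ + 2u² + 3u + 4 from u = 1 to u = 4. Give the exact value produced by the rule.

h = (4 − 1)/5 = 0.6.
Nodes u₀,…,u₅ = 1, 1.6, 2.2, 2.8, 3.4, 4.
f(u) = 3u⁴ - u³ + 2u² + 3u + 4: f₀=11, f₁=29.4848, f₂=79.9088, f₃=190.5248, f₄=398.9168, f₅=752.
(h/2)·[f₀ + 2f₁ + 2f₂ + 2f₃ + 2f₄ + f₅] = 0.3·(2160.6704) = 648.20112.

648.20112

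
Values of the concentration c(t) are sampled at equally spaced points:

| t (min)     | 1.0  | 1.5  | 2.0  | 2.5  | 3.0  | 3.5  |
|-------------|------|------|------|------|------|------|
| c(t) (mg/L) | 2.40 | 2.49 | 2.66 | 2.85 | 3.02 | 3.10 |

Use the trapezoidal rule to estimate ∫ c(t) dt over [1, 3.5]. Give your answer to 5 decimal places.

h = 0.5, n = 5.
(h/2)·[y₀ + 2y₁ + 2y₂ + 2y₃ + 2y₄ + y₅] = 0.25·(27.54) = 6.88500.

6.88500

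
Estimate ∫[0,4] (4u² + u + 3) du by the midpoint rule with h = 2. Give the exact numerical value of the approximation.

100

h = (4 − 0)/2 = 2.
Midpoints m₁,…,m₂ = 1, 3.
f(m₁)=8, f(m₂)=42.
h·[f(m₁) + f(m₂)] = 2·(50) = 100.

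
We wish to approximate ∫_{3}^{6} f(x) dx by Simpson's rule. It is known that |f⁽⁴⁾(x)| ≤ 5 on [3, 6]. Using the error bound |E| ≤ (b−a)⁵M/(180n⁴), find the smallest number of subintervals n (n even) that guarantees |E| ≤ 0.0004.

Need 1215/(180n⁴) ≤ 0.0004.
n⁴ ≥ 1215/(180·0.0004) = 16875 ⇒ n ≥ 11.3975, so the smallest even n is 12. (n must be even for Simpson's rule.)

12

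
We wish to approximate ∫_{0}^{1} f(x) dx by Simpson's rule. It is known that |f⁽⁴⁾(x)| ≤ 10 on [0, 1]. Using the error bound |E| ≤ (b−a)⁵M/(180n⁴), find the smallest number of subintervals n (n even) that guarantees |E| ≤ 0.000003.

12

Need 10/(180n⁴) ≤ 0.000003.
n⁴ ≥ 10/(180·0.000003) = 18518.5 ⇒ n ≥ 11.6655, so the smallest even n is 12. (n must be even for Simpson's rule.)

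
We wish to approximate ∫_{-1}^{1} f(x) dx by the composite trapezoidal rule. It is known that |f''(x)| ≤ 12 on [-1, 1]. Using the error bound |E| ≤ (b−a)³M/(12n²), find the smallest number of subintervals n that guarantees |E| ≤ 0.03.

17

Need 96/(12n²) ≤ 0.03.
n² ≥ 96/(12·0.03) = 266.667 ⇒ n ≥ 16.3299, so the smallest n is 17.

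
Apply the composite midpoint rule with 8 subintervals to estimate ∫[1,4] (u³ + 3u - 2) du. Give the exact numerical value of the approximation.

h = (4 − 1)/8 = 0.375.
Midpoints m₁,…,m₈ = 1.1875, 1.5625, 1.9375, 2.3125, 2.6875, 3.0625, 3.4375, 3.8125.
f(m₁)=3.237060546875, f(m₂)=6.502197265625, f(m₃)=11.085693359375, f(m₄)=17.303955078125, f(m₅)=25.473388671875, f(m₆)=35.910400390625, f(m₇)=48.931396484375, f(m₈)=64.852783203125.
h·[f(m₁) + f(m₂) + f(m₃) + f(m₄) + f(m₅) + f(m₆) + f(m₇) + f(m₈)] = 0.375·(213.296875) = 79.986328125.

79.986328125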